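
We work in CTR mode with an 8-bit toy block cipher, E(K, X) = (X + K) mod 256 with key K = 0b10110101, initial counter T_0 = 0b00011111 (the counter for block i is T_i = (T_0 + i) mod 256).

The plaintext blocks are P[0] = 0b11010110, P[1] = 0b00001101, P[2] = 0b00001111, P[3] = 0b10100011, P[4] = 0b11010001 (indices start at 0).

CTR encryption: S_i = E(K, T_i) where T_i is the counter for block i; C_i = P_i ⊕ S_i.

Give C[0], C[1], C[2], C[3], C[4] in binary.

C[0] = 0b00000010, C[1] = 0b11011000, C[2] = 0b11011001, C[3] = 0b01110100, C[4] = 0b00001001

C[0]: T = 0b00011111, S = E(K, T) = 0b11010100; 0b11010110 ⊕ 0b11010100 = 0b00000010.
C[1]: T = 0b00100000, S = E(K, T) = 0b11010101; 0b00001101 ⊕ 0b11010101 = 0b11011000.
C[2]: T = 0b00100001, S = E(K, T) = 0b11010110; 0b00001111 ⊕ 0b11010110 = 0b11011001.
C[3]: T = 0b00100010, S = E(K, T) = 0b11010111; 0b10100011 ⊕ 0b11010111 = 0b01110100.
C[4]: T = 0b00100011, S = E(K, T) = 0b11011000; 0b11010001 ⊕ 0b11011000 = 0b00001001.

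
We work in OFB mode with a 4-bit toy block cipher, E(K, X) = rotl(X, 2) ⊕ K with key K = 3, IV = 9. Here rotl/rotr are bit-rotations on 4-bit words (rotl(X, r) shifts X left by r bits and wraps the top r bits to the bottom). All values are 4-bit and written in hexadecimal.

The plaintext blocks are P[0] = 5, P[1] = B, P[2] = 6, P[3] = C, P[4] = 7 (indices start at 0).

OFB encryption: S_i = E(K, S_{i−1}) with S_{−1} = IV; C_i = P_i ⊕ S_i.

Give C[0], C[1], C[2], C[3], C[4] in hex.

C[0]: S = E(K, 9) = 5; 5 ⊕ 5 = 0.
C[1]: S = E(K, 5) = 6; B ⊕ 6 = D.
C[2]: S = E(K, 6) = A; 6 ⊕ A = C.
C[3]: S = E(K, A) = 9; C ⊕ 9 = 5.
C[4]: S = E(K, 9) = 5; 7 ⊕ 5 = 2.

C[0] = 0, C[1] = D, C[2] = C, C[3] = 5, C[4] = 2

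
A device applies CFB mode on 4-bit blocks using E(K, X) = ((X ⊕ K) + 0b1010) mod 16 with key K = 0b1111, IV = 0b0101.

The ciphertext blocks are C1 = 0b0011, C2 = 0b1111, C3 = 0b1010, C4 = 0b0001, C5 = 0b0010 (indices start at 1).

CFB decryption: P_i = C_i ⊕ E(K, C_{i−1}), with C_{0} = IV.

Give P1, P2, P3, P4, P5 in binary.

P1 = 0b0111, P2 = 0b1001, P3 = 0b0000, P4 = 0b1110, P5 = 0b1010

P1: E(K, 0b0101) = 0b0100; 0b0011 ⊕ 0b0100 = 0b0111.
P2: E(K, 0b0011) = 0b0110; 0b1111 ⊕ 0b0110 = 0b1001.
P3: E(K, 0b1111) = 0b1010; 0b1010 ⊕ 0b1010 = 0b0000.
P4: E(K, 0b1010) = 0b1111; 0b0001 ⊕ 0b1111 = 0b1110.
P5: E(K, 0b0001) = 0b1000; 0b0010 ⊕ 0b1000 = 0b1010.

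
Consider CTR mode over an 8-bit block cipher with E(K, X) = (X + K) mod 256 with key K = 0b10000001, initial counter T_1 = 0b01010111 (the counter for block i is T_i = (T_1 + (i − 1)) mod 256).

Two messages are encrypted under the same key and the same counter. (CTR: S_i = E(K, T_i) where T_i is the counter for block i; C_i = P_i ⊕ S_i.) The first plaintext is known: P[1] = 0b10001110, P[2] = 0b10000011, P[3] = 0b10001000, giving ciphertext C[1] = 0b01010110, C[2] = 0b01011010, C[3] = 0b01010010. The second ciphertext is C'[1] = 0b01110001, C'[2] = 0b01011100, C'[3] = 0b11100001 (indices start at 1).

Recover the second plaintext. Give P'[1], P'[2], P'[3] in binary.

In CTR with a reused counter, both messages share the same keystream S_i, so C_i ⊕ C'_i = P_i ⊕ P'_i and thus P'_i = P_i ⊕ C_i ⊕ C'_i.
P'[1]: 0b10001110 ⊕ 0b01010110 ⊕ 0b01110001 = 0b10101001.
P'[2]: 0b10000011 ⊕ 0b01011010 ⊕ 0b01011100 = 0b10000101.
P'[3]: 0b10001000 ⊕ 0b01010010 ⊕ 0b11100001 = 0b00111011.

P'[1] = 0b10101001, P'[2] = 0b10000101, P'[3] = 0b00111011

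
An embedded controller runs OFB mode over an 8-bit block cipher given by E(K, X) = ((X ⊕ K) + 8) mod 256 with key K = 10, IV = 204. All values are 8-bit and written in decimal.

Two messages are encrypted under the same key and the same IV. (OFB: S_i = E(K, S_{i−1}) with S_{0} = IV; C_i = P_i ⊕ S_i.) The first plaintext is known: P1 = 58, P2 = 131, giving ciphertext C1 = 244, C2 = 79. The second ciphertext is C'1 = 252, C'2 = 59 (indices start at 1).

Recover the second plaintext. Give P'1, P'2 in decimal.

P'1 = 50, P'2 = 247

In OFB with a reused IV, both messages share the same keystream S_i, so C_i ⊕ C'_i = P_i ⊕ P'_i and thus P'_i = P_i ⊕ C_i ⊕ C'_i.
P'1: 58 ⊕ 244 ⊕ 252 = 50.
P'2: 131 ⊕ 79 ⊕ 59 = 247.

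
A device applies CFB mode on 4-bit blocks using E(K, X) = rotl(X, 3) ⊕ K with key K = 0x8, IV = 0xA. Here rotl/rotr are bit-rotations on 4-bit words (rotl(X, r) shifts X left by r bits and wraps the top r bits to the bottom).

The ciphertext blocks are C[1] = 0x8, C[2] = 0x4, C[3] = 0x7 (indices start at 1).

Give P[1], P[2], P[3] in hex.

P[1] = 0x5, P[2] = 0x8, P[3] = 0xD

CFB decryption: P_i = C_i ⊕ E(K, C_{i−1}), with C_{0} = IV.
P[1]: E(K, 0xA) = 0xD; 0x8 ⊕ 0xD = 0x5.
P[2]: E(K, 0x8) = 0xC; 0x4 ⊕ 0xC = 0x8.
P[3]: E(K, 0x4) = 0xA; 0x7 ⊕ 0xA = 0xD.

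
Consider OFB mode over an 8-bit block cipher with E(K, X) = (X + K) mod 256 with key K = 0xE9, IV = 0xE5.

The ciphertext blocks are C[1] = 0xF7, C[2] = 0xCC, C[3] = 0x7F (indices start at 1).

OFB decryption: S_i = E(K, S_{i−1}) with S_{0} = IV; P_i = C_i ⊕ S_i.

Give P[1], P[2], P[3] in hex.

P[1]: S = E(K, 0xE5) = 0xCE; 0xF7 ⊕ 0xCE = 0x39.
P[2]: S = E(K, 0xCE) = 0xB7; 0xCC ⊕ 0xB7 = 0x7B.
P[3]: S = E(K, 0xB7) = 0xA0; 0x7F ⊕ 0xA0 = 0xDF.

P[1] = 0x39, P[2] = 0x7B, P[3] = 0xDF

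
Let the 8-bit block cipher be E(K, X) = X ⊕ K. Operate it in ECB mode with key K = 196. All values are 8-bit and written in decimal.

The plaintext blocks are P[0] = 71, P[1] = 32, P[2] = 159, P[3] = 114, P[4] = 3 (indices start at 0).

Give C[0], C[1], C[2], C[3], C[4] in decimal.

C[0] = 131, C[1] = 228, C[2] = 91, C[3] = 182, C[4] = 199

ECB encryption: C_i = E(K, P_i).
C[0]: E(K, 71) = 131.
C[1]: E(K, 32) = 228.
C[2]: E(K, 159) = 91.
C[3]: E(K, 114) = 182.
C[4]: E(K, 3) = 199.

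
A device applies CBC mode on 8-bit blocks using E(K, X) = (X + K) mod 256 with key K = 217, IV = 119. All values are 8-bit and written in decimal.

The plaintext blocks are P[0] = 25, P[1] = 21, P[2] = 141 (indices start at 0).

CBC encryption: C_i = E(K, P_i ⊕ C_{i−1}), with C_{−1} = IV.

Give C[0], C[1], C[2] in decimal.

C[0] = 71, C[1] = 43, C[2] = 127

C[0]: P[0] ⊕ 119 = 110; E(K, 110) = 71.
C[1]: P[1] ⊕ 71 = 82; E(K, 82) = 43.
C[2]: P[2] ⊕ 43 = 166; E(K, 166) = 127.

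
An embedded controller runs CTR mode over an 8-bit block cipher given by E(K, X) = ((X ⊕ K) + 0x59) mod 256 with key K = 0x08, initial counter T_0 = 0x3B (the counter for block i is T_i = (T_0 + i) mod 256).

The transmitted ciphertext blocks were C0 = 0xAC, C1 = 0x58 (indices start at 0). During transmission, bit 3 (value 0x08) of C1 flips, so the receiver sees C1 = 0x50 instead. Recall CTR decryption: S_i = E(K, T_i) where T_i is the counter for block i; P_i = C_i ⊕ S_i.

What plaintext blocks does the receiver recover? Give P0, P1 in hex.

Only C1 changed, to 0x50. In CTR, a change in C_i flips the same bit in P_i only; the keystream is unaffected. Decrypting the received ciphertext:
P0: T = 0x3B, S = E(K, T) = 0x8C; 0xAC ⊕ 0x8C = 0x20.
P1: T = 0x3C, S = E(K, T) = 0x8D; 0x50 ⊕ 0x8D = 0xDD.
Blocks that differ from the original plaintext: P1.

P0 = 0x20, P1 = 0xDD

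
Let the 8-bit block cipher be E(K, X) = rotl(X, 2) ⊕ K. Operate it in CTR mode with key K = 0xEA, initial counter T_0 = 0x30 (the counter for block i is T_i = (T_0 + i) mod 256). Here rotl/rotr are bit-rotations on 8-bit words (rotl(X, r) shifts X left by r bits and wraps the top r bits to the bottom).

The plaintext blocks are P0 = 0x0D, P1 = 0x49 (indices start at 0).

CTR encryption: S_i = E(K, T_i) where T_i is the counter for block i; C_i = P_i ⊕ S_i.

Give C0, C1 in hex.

C0 = 0x27, C1 = 0x67

C0: T = 0x30, S = E(K, T) = 0x2A; 0x0D ⊕ 0x2A = 0x27.
C1: T = 0x31, S = E(K, T) = 0x2E; 0x49 ⊕ 0x2E = 0x67.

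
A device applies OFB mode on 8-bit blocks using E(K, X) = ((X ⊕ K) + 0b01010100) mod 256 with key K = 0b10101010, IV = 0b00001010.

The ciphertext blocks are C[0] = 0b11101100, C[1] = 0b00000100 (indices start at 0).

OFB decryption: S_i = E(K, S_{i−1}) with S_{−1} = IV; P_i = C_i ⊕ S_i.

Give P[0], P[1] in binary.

P[0] = 0b00011000, P[1] = 0b10110110

P[0]: S = E(K, 0b00001010) = 0b11110100; 0b11101100 ⊕ 0b11110100 = 0b00011000.
P[1]: S = E(K, 0b11110100) = 0b10110010; 0b00000100 ⊕ 0b10110010 = 0b10110110.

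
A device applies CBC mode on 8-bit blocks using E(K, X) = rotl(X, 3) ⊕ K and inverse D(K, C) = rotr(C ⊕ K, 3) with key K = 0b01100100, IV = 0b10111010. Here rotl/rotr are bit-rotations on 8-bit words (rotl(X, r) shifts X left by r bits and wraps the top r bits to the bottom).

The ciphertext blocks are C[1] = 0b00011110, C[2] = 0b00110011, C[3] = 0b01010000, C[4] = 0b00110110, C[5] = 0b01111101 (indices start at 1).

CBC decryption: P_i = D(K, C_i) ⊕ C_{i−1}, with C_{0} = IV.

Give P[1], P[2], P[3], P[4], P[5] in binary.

P[1] = 0b11110101, P[2] = 0b11110100, P[3] = 0b10110101, P[4] = 0b00011010, P[5] = 0b00010101

P[1]: D(K, 0b00011110) = 0b01001111; 0b01001111 ⊕ 0b10111010 = 0b11110101.
P[2]: D(K, 0b00110011) = 0b11101010; 0b11101010 ⊕ 0b00011110 = 0b11110100.
P[3]: D(K, 0b01010000) = 0b10000110; 0b10000110 ⊕ 0b00110011 = 0b10110101.
P[4]: D(K, 0b00110110) = 0b01001010; 0b01001010 ⊕ 0b01010000 = 0b00011010.
P[5]: D(K, 0b01111101) = 0b00100011; 0b00100011 ⊕ 0b00110110 = 0b00010101.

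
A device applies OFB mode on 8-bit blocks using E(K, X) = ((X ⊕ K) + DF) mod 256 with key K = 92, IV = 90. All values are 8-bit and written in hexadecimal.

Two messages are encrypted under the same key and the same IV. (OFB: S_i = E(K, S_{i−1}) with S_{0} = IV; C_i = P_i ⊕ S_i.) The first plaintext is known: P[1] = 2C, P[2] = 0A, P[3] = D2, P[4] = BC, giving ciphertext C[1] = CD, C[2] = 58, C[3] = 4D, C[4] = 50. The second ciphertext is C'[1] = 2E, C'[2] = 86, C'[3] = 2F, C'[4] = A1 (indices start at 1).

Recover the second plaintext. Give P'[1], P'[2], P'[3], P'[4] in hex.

P'[1] = CF, P'[2] = D4, P'[3] = B0, P'[4] = 4D

In OFB with a reused IV, both messages share the same keystream S_i, so C_i ⊕ C'_i = P_i ⊕ P'_i and thus P'_i = P_i ⊕ C_i ⊕ C'_i.
P'[1]: 2C ⊕ CD ⊕ 2E = CF.
P'[2]: 0A ⊕ 58 ⊕ 86 = D4.
P'[3]: D2 ⊕ 4D ⊕ 2F = B0.
P'[4]: BC ⊕ 50 ⊕ A1 = 4D.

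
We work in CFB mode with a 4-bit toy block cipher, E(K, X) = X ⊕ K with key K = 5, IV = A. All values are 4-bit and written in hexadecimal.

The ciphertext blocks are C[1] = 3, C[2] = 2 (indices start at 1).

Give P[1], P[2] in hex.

P[1] = C, P[2] = 4

CFB decryption: P_i = C_i ⊕ E(K, C_{i−1}), with C_{0} = IV.
P[1]: E(K, A) = F; 3 ⊕ F = C.
P[2]: E(K, 3) = 6; 2 ⊕ 6 = 4.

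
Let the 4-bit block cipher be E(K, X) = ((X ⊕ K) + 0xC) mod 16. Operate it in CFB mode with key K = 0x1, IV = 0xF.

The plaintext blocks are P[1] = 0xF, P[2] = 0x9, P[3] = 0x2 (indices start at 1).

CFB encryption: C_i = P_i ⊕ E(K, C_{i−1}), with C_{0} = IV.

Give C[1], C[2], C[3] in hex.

C[1] = 0x5, C[2] = 0x9, C[3] = 0x6

C[1]: E(K, 0xF) = 0xA; 0xF ⊕ 0xA = 0x5.
C[2]: E(K, 0x5) = 0x0; 0x9 ⊕ 0x0 = 0x9.
C[3]: E(K, 0x9) = 0x4; 0x2 ⊕ 0x4 = 0x6.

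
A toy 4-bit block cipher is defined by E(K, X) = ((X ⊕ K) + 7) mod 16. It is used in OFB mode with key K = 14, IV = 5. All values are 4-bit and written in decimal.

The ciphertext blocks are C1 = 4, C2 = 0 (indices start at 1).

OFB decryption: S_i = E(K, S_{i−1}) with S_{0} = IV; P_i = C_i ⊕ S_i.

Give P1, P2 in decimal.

P1: S = E(K, 5) = 2; 4 ⊕ 2 = 6.
P2: S = E(K, 2) = 3; 0 ⊕ 3 = 3.

P1 = 6, P2 = 3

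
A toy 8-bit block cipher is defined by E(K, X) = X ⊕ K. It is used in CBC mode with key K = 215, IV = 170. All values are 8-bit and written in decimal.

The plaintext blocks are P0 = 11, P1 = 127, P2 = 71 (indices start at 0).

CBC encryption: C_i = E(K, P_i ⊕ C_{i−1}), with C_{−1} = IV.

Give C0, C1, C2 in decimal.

C0: P0 ⊕ 170 = 161; E(K, 161) = 118.
C1: P1 ⊕ 118 = 9; E(K, 9) = 222.
C2: P2 ⊕ 222 = 153; E(K, 153) = 78.

C0 = 118, C1 = 222, C2 = 78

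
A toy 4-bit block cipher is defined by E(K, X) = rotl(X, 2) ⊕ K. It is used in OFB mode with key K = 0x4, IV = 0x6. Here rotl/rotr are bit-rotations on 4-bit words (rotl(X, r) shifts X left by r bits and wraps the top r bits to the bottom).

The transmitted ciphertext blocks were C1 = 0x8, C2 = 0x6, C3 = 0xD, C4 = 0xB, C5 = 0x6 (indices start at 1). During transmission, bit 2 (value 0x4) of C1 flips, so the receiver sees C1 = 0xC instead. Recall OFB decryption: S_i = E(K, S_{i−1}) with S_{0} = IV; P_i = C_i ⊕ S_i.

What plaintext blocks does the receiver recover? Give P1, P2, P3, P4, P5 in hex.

P1 = 0x1, P2 = 0x5, P3 = 0x5, P4 = 0xD, P5 = 0xB

Only C1 changed, to 0xC. In OFB, a change in C_i flips the same bit in P_i only; the keystream is unaffected. Decrypting the received ciphertext:
P1: S = E(K, 0x6) = 0xD; 0xC ⊕ 0xD = 0x1.
P2: S = E(K, 0xD) = 0x3; 0x6 ⊕ 0x3 = 0x5.
P3: S = E(K, 0x3) = 0x8; 0xD ⊕ 0x8 = 0x5.
P4: S = E(K, 0x8) = 0x6; 0xB ⊕ 0x6 = 0xD.
P5: S = E(K, 0x6) = 0xD; 0x6 ⊕ 0xD = 0xB.
Blocks that differ from the original plaintext: P1.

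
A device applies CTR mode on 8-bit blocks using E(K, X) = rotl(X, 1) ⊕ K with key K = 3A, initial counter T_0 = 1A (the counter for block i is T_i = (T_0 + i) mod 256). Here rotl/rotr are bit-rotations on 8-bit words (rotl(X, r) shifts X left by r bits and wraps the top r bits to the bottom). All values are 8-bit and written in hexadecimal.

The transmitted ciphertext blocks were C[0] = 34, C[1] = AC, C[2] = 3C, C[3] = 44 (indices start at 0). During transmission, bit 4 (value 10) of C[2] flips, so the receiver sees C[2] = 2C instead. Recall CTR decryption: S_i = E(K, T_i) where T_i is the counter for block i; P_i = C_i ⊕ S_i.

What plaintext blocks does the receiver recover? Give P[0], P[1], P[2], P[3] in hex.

Only C[2] changed, to 2C. In CTR, a change in C_i flips the same bit in P_i only; the keystream is unaffected. Decrypting the received ciphertext:
P[0]: T = 1A, S = E(K, T) = 0E; 34 ⊕ 0E = 3A.
P[1]: T = 1B, S = E(K, T) = 0C; AC ⊕ 0C = A0.
P[2]: T = 1C, S = E(K, T) = 02; 2C ⊕ 02 = 2E.
P[3]: T = 1D, S = E(K, T) = 00; 44 ⊕ 00 = 44.
Blocks that differ from the original plaintext: P[2].

P[0] = 3A, P[1] = A0, P[2] = 2E, P[3] = 44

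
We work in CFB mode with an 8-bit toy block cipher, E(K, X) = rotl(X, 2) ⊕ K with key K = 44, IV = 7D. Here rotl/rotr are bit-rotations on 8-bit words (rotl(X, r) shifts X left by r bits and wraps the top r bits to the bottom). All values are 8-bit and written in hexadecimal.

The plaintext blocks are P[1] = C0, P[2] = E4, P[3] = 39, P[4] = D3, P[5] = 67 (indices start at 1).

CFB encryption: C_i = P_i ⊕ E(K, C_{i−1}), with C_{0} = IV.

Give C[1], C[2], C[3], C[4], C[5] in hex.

C[1]: E(K, 7D) = B1; C0 ⊕ B1 = 71.
C[2]: E(K, 71) = 81; E4 ⊕ 81 = 65.
C[3]: E(K, 65) = D1; 39 ⊕ D1 = E8.
C[4]: E(K, E8) = E7; D3 ⊕ E7 = 34.
C[5]: E(K, 34) = 94; 67 ⊕ 94 = F3.

C[1] = 71, C[2] = 65, C[3] = E8, C[4] = 34, C[5] = F3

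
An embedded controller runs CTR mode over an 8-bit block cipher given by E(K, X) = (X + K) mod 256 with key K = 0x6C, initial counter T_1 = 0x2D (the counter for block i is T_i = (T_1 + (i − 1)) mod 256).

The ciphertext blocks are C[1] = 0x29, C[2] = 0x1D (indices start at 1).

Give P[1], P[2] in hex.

P[1] = 0xB0, P[2] = 0x87

CTR decryption: S_i = E(K, T_i) where T_i is the counter for block i; P_i = C_i ⊕ S_i.
P[1]: T = 0x2D, S = E(K, T) = 0x99; 0x29 ⊕ 0x99 = 0xB0.
P[2]: T = 0x2E, S = E(K, T) = 0x9A; 0x1D ⊕ 0x9A = 0x87.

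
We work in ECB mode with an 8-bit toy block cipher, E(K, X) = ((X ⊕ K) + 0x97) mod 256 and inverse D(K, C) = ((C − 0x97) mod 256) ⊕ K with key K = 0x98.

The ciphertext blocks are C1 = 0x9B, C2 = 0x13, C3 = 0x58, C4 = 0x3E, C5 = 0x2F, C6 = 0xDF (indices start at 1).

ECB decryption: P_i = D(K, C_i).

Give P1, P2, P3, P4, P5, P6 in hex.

P1 = 0x9C, P2 = 0xE4, P3 = 0x59, P4 = 0x3F, P5 = 0x00, P6 = 0xD0

P1: D(K, 0x9B) = 0x9C.
P2: D(K, 0x13) = 0xE4.
P3: D(K, 0x58) = 0x59.
P4: D(K, 0x3E) = 0x3F.
P5: D(K, 0x2F) = 0x00.
P6: D(K, 0xDF) = 0xD0.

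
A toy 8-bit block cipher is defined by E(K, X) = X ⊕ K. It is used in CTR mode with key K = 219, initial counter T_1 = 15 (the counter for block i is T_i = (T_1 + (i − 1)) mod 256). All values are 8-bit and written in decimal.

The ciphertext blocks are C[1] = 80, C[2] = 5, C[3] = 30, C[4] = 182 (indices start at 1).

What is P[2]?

P[2] = 206

CTR decryption: S_i = E(K, T_i) where T_i is the counter for block i; P_i = C_i ⊕ S_i.
P[2]: T = 16, S = E(K, T) = 203; 5 ⊕ 203 = 206.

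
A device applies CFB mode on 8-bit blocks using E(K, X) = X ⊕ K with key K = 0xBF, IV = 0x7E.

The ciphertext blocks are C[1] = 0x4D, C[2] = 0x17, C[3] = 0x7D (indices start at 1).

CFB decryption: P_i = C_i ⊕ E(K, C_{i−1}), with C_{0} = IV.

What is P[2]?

P[2] = 0xE5

P[2]: E(K, 0x4D) = 0xF2; 0x17 ⊕ 0xF2 = 0xE5.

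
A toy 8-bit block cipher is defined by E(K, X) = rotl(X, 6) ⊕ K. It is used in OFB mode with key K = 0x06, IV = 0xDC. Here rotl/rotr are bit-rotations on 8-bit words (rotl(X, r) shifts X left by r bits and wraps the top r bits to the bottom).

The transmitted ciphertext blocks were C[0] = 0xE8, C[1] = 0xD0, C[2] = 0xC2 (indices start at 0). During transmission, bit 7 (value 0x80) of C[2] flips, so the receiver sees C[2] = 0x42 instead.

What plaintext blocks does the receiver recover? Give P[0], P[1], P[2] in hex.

P[0] = 0xD9, P[1] = 0x9A, P[2] = 0xD6

OFB decryption: S_i = E(K, S_{i−1}) with S_{−1} = IV; P_i = C_i ⊕ S_i.
Only C[2] changed, to 0x42. In OFB, a change in C_i flips the same bit in P_i only; the keystream is unaffected. Decrypting the received ciphertext:
P[0]: S = E(K, 0xDC) = 0x31; 0xE8 ⊕ 0x31 = 0xD9.
P[1]: S = E(K, 0x31) = 0x4A; 0xD0 ⊕ 0x4A = 0x9A.
P[2]: S = E(K, 0x4A) = 0x94; 0x42 ⊕ 0x94 = 0xD6.
Blocks that differ from the original plaintext: P[2].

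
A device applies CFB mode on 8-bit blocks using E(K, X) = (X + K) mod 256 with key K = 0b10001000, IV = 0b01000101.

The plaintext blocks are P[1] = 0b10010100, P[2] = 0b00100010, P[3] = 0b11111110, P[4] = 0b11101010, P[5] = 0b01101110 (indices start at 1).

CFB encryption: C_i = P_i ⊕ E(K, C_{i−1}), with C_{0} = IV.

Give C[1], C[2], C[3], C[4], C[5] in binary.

C[1] = 0b01011001, C[2] = 0b11000011, C[3] = 0b10110101, C[4] = 0b11010111, C[5] = 0b00110001

C[1]: E(K, 0b01000101) = 0b11001101; 0b10010100 ⊕ 0b11001101 = 0b01011001.
C[2]: E(K, 0b01011001) = 0b11100001; 0b00100010 ⊕ 0b11100001 = 0b11000011.
C[3]: E(K, 0b11000011) = 0b01001011; 0b11111110 ⊕ 0b01001011 = 0b10110101.
C[4]: E(K, 0b10110101) = 0b00111101; 0b11101010 ⊕ 0b00111101 = 0b11010111.
C[5]: E(K, 0b11010111) = 0b01011111; 0b01101110 ⊕ 0b01011111 = 0b00110001.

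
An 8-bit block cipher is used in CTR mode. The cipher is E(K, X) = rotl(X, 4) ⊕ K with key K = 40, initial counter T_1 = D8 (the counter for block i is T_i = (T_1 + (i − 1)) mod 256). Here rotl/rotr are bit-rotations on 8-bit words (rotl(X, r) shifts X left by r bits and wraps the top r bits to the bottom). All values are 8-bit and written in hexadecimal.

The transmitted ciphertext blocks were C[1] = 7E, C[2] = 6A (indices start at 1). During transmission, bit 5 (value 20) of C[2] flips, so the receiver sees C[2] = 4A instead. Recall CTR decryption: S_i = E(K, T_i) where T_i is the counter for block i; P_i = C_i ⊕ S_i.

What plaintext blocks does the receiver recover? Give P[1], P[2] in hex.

Only C[2] changed, to 4A. In CTR, a change in C_i flips the same bit in P_i only; the keystream is unaffected. Decrypting the received ciphertext:
P[1]: T = D8, S = E(K, T) = CD; 7E ⊕ CD = B3.
P[2]: T = D9, S = E(K, T) = DD; 4A ⊕ DD = 97.
Blocks that differ from the original plaintext: P[2].

P[1] = B3, P[2] = 97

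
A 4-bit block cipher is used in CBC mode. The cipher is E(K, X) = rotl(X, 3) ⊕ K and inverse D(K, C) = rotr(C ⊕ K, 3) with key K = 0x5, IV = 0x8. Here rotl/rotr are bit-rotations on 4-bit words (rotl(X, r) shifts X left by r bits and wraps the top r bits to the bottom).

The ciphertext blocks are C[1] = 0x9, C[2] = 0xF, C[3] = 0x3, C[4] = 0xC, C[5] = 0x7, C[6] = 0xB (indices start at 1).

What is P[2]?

P[2] = 0xC

CBC decryption: P_i = D(K, C_i) ⊕ C_{i−1}, with C_{0} = IV.
P[2]: D(K, 0xF) = 0x5; 0x5 ⊕ 0x9 = 0xC.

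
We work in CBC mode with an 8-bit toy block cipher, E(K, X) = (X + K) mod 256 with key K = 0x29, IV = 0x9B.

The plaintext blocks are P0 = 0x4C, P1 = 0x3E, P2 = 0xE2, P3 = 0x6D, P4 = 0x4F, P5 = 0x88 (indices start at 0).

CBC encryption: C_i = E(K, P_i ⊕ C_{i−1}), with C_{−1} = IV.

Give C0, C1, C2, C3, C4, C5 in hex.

C0: P0 ⊕ 0x9B = 0xD7; E(K, 0xD7) = 0x00.
C1: P1 ⊕ 0x00 = 0x3E; E(K, 0x3E) = 0x67.
C2: P2 ⊕ 0x67 = 0x85; E(K, 0x85) = 0xAE.
C3: P3 ⊕ 0xAE = 0xC3; E(K, 0xC3) = 0xEC.
C4: P4 ⊕ 0xEC = 0xA3; E(K, 0xA3) = 0xCC.
C5: P5 ⊕ 0xCC = 0x44; E(K, 0x44) = 0x6D.

C0 = 0x00, C1 = 0x67, C2 = 0xAE, C3 = 0xEC, C4 = 0xCC, C5 = 0x6D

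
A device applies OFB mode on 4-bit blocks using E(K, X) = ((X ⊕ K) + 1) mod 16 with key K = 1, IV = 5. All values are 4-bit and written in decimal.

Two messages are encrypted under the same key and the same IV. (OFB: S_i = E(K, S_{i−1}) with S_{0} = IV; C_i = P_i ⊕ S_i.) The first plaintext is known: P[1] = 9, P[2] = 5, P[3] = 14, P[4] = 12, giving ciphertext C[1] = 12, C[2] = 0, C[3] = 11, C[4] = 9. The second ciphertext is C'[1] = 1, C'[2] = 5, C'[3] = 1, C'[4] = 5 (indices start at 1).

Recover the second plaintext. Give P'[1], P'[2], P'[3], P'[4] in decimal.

In OFB with a reused IV, both messages share the same keystream S_i, so C_i ⊕ C'_i = P_i ⊕ P'_i and thus P'_i = P_i ⊕ C_i ⊕ C'_i.
P'[1]: 9 ⊕ 12 ⊕ 1 = 4.
P'[2]: 5 ⊕ 0 ⊕ 5 = 0.
P'[3]: 14 ⊕ 11 ⊕ 1 = 4.
P'[4]: 12 ⊕ 9 ⊕ 5 = 0.

P'[1] = 4, P'[2] = 0, P'[3] = 4, P'[4] = 0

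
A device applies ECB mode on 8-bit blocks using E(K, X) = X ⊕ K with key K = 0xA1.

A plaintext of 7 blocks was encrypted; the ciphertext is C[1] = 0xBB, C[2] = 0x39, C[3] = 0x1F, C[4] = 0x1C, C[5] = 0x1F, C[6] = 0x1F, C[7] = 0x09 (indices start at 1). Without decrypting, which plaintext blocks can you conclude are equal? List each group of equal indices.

ECB encrypts each block independently with the same key, so equal ciphertext blocks imply equal plaintext blocks.
C[3] = C[5] = C[6] = 0x1F, so P[3] = P[5] = P[6].

P[3] = P[5] = P[6]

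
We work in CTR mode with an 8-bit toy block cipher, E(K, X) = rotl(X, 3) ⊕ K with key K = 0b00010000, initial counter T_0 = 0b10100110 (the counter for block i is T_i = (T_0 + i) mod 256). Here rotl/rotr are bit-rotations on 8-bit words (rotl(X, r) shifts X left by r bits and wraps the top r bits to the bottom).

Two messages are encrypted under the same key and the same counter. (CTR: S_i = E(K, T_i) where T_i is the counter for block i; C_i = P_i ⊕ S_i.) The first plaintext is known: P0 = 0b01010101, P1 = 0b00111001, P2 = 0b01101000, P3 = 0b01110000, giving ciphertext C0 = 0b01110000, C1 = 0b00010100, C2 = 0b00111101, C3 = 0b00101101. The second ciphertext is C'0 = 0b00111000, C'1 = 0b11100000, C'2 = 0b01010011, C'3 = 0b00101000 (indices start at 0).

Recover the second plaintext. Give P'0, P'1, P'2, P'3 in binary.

In CTR with a reused counter, both messages share the same keystream S_i, so C_i ⊕ C'_i = P_i ⊕ P'_i and thus P'_i = P_i ⊕ C_i ⊕ C'_i.
P'0: 0b01010101 ⊕ 0b01110000 ⊕ 0b00111000 = 0b00011101.
P'1: 0b00111001 ⊕ 0b00010100 ⊕ 0b11100000 = 0b11001101.
P'2: 0b01101000 ⊕ 0b00111101 ⊕ 0b01010011 = 0b00000110.
P'3: 0b01110000 ⊕ 0b00101101 ⊕ 0b00101000 = 0b01110101.

P'0 = 0b00011101, P'1 = 0b11001101, P'2 = 0b00000110, P'3 = 0b01110101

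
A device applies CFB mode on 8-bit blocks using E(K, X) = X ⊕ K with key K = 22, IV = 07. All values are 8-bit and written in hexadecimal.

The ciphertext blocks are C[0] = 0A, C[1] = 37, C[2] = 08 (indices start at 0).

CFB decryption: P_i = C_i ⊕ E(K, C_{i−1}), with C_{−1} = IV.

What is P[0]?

P[0]: E(K, 07) = 25; 0A ⊕ 25 = 2F.

P[0] = 2F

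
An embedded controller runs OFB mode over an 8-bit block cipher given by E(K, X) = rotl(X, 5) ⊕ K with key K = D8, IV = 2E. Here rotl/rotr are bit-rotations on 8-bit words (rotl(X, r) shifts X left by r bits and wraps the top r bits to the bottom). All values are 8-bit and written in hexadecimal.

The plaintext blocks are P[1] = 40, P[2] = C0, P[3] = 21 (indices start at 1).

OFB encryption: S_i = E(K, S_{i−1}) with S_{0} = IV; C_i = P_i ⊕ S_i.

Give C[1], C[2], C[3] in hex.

C[1] = 5D, C[2] = BB, C[3] = 96

C[1]: S = E(K, 2E) = 1D; 40 ⊕ 1D = 5D.
C[2]: S = E(K, 1D) = 7B; C0 ⊕ 7B = BB.
C[3]: S = E(K, 7B) = B7; 21 ⊕ B7 = 96.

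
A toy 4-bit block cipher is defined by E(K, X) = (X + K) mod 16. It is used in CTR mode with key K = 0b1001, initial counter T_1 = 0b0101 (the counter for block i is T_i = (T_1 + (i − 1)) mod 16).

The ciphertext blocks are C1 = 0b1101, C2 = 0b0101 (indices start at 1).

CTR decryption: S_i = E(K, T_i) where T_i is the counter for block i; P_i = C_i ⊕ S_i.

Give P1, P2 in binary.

P1 = 0b0011, P2 = 0b1010

P1: T = 0b0101, S = E(K, T) = 0b1110; 0b1101 ⊕ 0b1110 = 0b0011.
P2: T = 0b0110, S = E(K, T) = 0b1111; 0b0101 ⊕ 0b1111 = 0b1010.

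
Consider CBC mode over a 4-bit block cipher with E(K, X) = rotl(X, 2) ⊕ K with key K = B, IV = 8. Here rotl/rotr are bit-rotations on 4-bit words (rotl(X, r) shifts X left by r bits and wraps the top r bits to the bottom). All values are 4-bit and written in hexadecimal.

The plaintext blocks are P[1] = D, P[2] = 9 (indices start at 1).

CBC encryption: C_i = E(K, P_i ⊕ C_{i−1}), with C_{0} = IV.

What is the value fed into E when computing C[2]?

7

C[1]: P[1] ⊕ 8 = 5; E(K, 5) = E.
C[2]: P[2] ⊕ E = 7; E(K, 7) = 6.
So the input to E for block [2] is 7.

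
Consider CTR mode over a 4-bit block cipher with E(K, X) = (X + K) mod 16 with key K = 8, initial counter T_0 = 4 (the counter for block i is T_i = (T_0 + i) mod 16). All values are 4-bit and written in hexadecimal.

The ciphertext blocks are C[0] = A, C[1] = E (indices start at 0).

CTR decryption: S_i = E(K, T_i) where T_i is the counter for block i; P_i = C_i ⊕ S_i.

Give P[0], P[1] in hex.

P[0] = 6, P[1] = 3

P[0]: T = 4, S = E(K, T) = C; A ⊕ C = 6.
P[1]: T = 5, S = E(K, T) = D; E ⊕ D = 3.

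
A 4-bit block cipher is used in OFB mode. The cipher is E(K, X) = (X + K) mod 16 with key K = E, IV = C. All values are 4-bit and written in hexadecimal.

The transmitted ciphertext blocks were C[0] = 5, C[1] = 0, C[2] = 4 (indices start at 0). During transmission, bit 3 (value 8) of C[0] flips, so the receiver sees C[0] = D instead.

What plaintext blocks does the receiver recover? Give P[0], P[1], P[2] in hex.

P[0] = 7, P[1] = 8, P[2] = 2

OFB decryption: S_i = E(K, S_{i−1}) with S_{−1} = IV; P_i = C_i ⊕ S_i.
Only C[0] changed, to D. In OFB, a change in C_i flips the same bit in P_i only; the keystream is unaffected. Decrypting the received ciphertext:
P[0]: S = E(K, C) = A; D ⊕ A = 7.
P[1]: S = E(K, A) = 8; 0 ⊕ 8 = 8.
P[2]: S = E(K, 8) = 6; 4 ⊕ 6 = 2.
Blocks that differ from the original plaintext: P[0].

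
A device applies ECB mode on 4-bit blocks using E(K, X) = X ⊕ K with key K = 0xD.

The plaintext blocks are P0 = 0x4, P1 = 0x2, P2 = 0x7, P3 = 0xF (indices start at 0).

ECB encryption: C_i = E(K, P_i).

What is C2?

C2: E(K, 0x7) = 0xA.

C2 = 0xA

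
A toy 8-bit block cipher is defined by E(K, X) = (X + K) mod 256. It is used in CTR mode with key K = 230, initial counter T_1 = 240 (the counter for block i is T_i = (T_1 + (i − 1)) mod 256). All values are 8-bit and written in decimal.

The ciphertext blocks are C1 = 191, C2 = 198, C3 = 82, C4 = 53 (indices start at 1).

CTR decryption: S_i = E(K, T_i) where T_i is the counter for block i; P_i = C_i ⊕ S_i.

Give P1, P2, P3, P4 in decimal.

P1 = 105, P2 = 17, P3 = 138, P4 = 236

P1: T = 240, S = E(K, T) = 214; 191 ⊕ 214 = 105.
P2: T = 241, S = E(K, T) = 215; 198 ⊕ 215 = 17.
P3: T = 242, S = E(K, T) = 216; 82 ⊕ 216 = 138.
P4: T = 243, S = E(K, T) = 217; 53 ⊕ 217 = 236.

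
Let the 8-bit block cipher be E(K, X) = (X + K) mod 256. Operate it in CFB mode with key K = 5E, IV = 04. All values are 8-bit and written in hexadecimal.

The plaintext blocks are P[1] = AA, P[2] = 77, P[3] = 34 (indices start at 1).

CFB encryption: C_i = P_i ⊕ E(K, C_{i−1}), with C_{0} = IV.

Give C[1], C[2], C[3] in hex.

C[1] = C8, C[2] = 51, C[3] = 9B

C[1]: E(K, 04) = 62; AA ⊕ 62 = C8.
C[2]: E(K, C8) = 26; 77 ⊕ 26 = 51.
C[3]: E(K, 51) = AF; 34 ⊕ AF = 9B.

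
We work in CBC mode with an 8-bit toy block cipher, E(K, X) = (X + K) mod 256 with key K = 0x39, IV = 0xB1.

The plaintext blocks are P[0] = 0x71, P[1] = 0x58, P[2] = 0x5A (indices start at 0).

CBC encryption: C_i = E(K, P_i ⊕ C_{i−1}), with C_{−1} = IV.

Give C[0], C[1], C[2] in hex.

C[0] = 0xF9, C[1] = 0xDA, C[2] = 0xB9

C[0]: P[0] ⊕ 0xB1 = 0xC0; E(K, 0xC0) = 0xF9.
C[1]: P[1] ⊕ 0xF9 = 0xA1; E(K, 0xA1) = 0xDA.
C[2]: P[2] ⊕ 0xDA = 0x80; E(K, 0x80) = 0xB9.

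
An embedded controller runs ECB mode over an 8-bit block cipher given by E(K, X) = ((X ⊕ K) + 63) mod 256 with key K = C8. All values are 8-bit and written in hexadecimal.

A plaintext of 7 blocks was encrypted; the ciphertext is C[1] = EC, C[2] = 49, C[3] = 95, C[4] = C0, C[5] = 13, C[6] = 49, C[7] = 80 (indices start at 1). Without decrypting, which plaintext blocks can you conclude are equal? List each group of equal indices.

P[2] = P[6]

ECB encrypts each block independently with the same key, so equal ciphertext blocks imply equal plaintext blocks.
C[2] = C[6] = 49, so P[2] = P[6].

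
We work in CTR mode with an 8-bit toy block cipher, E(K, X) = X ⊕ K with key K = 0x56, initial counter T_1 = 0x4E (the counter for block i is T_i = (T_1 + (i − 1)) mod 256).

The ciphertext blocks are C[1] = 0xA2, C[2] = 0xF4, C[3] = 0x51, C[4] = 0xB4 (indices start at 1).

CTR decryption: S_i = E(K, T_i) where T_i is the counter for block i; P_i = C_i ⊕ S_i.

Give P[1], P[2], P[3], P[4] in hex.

P[1]: T = 0x4E, S = E(K, T) = 0x18; 0xA2 ⊕ 0x18 = 0xBA.
P[2]: T = 0x4F, S = E(K, T) = 0x19; 0xF4 ⊕ 0x19 = 0xED.
P[3]: T = 0x50, S = E(K, T) = 0x06; 0x51 ⊕ 0x06 = 0x57.
P[4]: T = 0x51, S = E(K, T) = 0x07; 0xB4 ⊕ 0x07 = 0xB3.

P[1] = 0xBA, P[2] = 0xED, P[3] = 0x57, P[4] = 0xB3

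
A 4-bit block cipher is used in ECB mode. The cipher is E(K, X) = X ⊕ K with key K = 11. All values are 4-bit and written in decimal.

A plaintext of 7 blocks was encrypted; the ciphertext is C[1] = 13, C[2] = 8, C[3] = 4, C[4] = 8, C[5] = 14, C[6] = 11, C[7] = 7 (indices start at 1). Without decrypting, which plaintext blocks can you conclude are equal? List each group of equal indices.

P[2] = P[4]

ECB encrypts each block independently with the same key, so equal ciphertext blocks imply equal plaintext blocks.
C[2] = C[4] = 8, so P[2] = P[4].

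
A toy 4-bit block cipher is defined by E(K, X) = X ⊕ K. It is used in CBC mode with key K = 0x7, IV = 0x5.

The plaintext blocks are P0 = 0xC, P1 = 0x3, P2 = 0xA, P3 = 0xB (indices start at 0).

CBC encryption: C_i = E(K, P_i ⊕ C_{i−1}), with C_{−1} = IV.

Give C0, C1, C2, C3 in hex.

C0: P0 ⊕ 0x5 = 0x9; E(K, 0x9) = 0xE.
C1: P1 ⊕ 0xE = 0xD; E(K, 0xD) = 0xA.
C2: P2 ⊕ 0xA = 0x0; E(K, 0x0) = 0x7.
C3: P3 ⊕ 0x7 = 0xC; E(K, 0xC) = 0xB.

C0 = 0xE, C1 = 0xA, C2 = 0x7, C3 = 0xB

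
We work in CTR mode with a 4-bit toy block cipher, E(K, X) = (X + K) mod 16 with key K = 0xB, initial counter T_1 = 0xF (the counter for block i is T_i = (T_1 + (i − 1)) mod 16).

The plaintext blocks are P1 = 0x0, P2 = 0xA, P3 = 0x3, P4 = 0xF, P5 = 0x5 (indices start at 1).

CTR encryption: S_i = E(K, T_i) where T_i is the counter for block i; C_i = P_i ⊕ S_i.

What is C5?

C5 = 0xB

C1: T = 0xF, S = E(K, T) = 0xA; 0x0 ⊕ 0xA = 0xA.
C2: T = 0x0, S = E(K, T) = 0xB; 0xA ⊕ 0xB = 0x1.
C3: T = 0x1, S = E(K, T) = 0xC; 0x3 ⊕ 0xC = 0xF.
C4: T = 0x2, S = E(K, T) = 0xD; 0xF ⊕ 0xD = 0x2.
C5: T = 0x3, S = E(K, T) = 0xE; 0x5 ⊕ 0xE = 0xB.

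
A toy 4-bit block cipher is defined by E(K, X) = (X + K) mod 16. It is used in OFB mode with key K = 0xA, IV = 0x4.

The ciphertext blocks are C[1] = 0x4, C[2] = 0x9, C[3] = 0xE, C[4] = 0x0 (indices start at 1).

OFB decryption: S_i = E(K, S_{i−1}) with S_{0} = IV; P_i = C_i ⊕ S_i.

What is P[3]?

P[3] = 0xC

P[1]: S = E(K, 0x4) = 0xE; 0x4 ⊕ 0xE = 0xA.
P[2]: S = E(K, 0xE) = 0x8; 0x9 ⊕ 0x8 = 0x1.
P[3]: S = E(K, 0x8) = 0x2; 0xE ⊕ 0x2 = 0xC.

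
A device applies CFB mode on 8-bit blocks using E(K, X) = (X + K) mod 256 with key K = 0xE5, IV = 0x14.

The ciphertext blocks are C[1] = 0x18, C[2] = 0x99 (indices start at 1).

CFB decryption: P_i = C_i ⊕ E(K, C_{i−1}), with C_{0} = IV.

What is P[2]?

P[2]: E(K, 0x18) = 0xFD; 0x99 ⊕ 0xFD = 0x64.

P[2] = 0x64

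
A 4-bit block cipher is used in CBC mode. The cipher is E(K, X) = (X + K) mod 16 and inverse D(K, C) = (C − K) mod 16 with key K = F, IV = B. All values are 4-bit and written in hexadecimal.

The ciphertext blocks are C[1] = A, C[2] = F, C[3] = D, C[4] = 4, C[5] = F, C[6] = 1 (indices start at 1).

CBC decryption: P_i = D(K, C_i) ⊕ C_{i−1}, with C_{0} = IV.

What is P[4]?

P[4] = 8

P[4]: D(K, 4) = 5; 5 ⊕ D = 8.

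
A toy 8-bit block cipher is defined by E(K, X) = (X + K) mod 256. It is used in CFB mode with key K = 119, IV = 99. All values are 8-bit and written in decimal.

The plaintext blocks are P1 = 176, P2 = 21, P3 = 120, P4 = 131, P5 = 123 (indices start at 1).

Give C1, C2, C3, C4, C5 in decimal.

CFB encryption: C_i = P_i ⊕ E(K, C_{i−1}), with C_{0} = IV.
C1: E(K, 99) = 218; 176 ⊕ 218 = 106.
C2: E(K, 106) = 225; 21 ⊕ 225 = 244.
C3: E(K, 244) = 107; 120 ⊕ 107 = 19.
C4: E(K, 19) = 138; 131 ⊕ 138 = 9.
C5: E(K, 9) = 128; 123 ⊕ 128 = 251.

C1 = 106, C2 = 244, C3 = 19, C4 = 9, C5 = 251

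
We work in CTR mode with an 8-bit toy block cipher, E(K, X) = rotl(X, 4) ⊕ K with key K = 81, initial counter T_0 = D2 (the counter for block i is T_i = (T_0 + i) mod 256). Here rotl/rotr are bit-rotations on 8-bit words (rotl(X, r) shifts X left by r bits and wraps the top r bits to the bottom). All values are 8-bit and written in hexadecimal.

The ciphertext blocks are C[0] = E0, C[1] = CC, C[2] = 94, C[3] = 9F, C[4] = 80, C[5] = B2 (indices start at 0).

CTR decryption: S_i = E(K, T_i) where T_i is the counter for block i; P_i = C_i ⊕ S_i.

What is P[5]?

P[5] = 4E

P[5]: T = D7, S = E(K, T) = FC; B2 ⊕ FC = 4E.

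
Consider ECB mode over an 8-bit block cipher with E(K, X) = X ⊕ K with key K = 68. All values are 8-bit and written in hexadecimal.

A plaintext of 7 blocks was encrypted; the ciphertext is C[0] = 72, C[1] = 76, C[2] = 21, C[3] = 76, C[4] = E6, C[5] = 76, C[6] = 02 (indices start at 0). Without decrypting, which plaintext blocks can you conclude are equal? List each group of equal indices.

P[1] = P[3] = P[5]

ECB encrypts each block independently with the same key, so equal ciphertext blocks imply equal plaintext blocks.
C[1] = C[3] = C[5] = 76, so P[1] = P[3] = P[5].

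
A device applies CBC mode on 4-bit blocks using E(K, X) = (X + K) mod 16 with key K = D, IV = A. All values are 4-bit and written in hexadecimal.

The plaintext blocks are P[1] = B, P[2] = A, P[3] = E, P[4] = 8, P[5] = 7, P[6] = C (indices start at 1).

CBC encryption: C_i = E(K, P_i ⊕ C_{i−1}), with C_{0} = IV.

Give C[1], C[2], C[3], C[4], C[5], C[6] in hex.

C[1] = E, C[2] = 1, C[3] = C, C[4] = 1, C[5] = 3, C[6] = C

C[1]: P[1] ⊕ A = 1; E(K, 1) = E.
C[2]: P[2] ⊕ E = 4; E(K, 4) = 1.
C[3]: P[3] ⊕ 1 = F; E(K, F) = C.
C[4]: P[4] ⊕ C = 4; E(K, 4) = 1.
C[5]: P[5] ⊕ 1 = 6; E(K, 6) = 3.
C[6]: P[6] ⊕ 3 = F; E(K, F) = C.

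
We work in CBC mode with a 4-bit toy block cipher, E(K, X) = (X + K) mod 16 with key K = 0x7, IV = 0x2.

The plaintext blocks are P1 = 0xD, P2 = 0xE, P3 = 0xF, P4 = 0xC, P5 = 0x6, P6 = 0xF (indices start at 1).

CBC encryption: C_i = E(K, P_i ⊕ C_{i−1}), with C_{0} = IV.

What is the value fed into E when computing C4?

0xB

C1: P1 ⊕ 0x2 = 0xF; E(K, 0xF) = 0x6.
C2: P2 ⊕ 0x6 = 0x8; E(K, 0x8) = 0xF.
C3: P3 ⊕ 0xF = 0x0; E(K, 0x0) = 0x7.
C4: P4 ⊕ 0x7 = 0xB; E(K, 0xB) = 0x2.
So the input to E for block 4 is 0xB.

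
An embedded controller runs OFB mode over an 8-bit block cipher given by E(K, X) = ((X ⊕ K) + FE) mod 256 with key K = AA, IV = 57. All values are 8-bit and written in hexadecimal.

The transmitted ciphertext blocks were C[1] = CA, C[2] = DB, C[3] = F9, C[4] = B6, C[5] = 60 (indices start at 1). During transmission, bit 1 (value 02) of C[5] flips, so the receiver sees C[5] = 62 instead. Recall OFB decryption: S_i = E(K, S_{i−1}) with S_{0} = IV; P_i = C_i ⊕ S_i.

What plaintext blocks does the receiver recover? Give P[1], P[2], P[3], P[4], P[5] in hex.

P[1] = 31, P[2] = 94, P[3] = 1A, P[4] = F1, P[5] = 89

Only C[5] changed, to 62. In OFB, a change in C_i flips the same bit in P_i only; the keystream is unaffected. Decrypting the received ciphertext:
P[1]: S = E(K, 57) = FB; CA ⊕ FB = 31.
P[2]: S = E(K, FB) = 4F; DB ⊕ 4F = 94.
P[3]: S = E(K, 4F) = E3; F9 ⊕ E3 = 1A.
P[4]: S = E(K, E3) = 47; B6 ⊕ 47 = F1.
P[5]: S = E(K, 47) = EB; 62 ⊕ EB = 89.
Blocks that differ from the original plaintext: P[5].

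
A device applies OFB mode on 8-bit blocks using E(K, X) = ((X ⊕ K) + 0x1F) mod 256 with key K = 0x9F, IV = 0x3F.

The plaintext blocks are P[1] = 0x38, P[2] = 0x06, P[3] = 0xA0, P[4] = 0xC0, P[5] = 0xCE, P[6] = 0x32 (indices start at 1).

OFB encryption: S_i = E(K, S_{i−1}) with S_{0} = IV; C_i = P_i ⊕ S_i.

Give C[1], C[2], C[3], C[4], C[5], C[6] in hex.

C[1] = 0x87, C[2] = 0x39, C[3] = 0x1F, C[4] = 0xFF, C[5] = 0x71, C[6] = 0x0D

C[1]: S = E(K, 0x3F) = 0xBF; 0x38 ⊕ 0xBF = 0x87.
C[2]: S = E(K, 0xBF) = 0x3F; 0x06 ⊕ 0x3F = 0x39.
C[3]: S = E(K, 0x3F) = 0xBF; 0xA0 ⊕ 0xBF = 0x1F.
C[4]: S = E(K, 0xBF) = 0x3F; 0xC0 ⊕ 0x3F = 0xFF.
C[5]: S = E(K, 0x3F) = 0xBF; 0xCE ⊕ 0xBF = 0x71.
C[6]: S = E(K, 0xBF) = 0x3F; 0x32 ⊕ 0x3F = 0x0D.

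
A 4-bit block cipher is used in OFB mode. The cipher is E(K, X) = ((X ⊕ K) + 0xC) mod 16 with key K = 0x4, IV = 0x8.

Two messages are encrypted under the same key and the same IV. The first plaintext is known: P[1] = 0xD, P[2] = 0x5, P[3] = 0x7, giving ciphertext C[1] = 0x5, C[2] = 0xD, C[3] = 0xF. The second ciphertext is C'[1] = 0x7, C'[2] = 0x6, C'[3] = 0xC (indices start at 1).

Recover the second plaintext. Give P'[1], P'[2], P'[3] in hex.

In OFB with a reused IV, both messages share the same keystream S_i, so C_i ⊕ C'_i = P_i ⊕ P'_i and thus P'_i = P_i ⊕ C_i ⊕ C'_i.
P'[1]: 0xD ⊕ 0x5 ⊕ 0x7 = 0xF.
P'[2]: 0x5 ⊕ 0xD ⊕ 0x6 = 0xE.
P'[3]: 0x7 ⊕ 0xF ⊕ 0xC = 0x4.

P'[1] = 0xF, P'[2] = 0xE, P'[3] = 0x4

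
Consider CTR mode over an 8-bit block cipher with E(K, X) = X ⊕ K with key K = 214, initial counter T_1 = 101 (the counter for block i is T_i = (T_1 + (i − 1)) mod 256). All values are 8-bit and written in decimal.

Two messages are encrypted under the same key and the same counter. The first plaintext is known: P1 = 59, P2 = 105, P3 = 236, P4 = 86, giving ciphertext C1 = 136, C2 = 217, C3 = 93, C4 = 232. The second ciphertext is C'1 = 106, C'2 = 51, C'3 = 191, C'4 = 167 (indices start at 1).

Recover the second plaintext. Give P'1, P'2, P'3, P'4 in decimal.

In CTR with a reused counter, both messages share the same keystream S_i, so C_i ⊕ C'_i = P_i ⊕ P'_i and thus P'_i = P_i ⊕ C_i ⊕ C'_i.
P'1: 59 ⊕ 136 ⊕ 106 = 217.
P'2: 105 ⊕ 217 ⊕ 51 = 131.
P'3: 236 ⊕ 93 ⊕ 191 = 14.
P'4: 86 ⊕ 232 ⊕ 167 = 25.

P'1 = 217, P'2 = 131, P'3 = 14, P'4 = 25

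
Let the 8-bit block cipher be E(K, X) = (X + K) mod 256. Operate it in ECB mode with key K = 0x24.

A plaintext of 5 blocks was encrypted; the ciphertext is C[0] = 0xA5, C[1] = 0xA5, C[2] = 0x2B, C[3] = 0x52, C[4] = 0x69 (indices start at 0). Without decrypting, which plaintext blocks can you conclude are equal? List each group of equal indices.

P[0] = P[1]

ECB encrypts each block independently with the same key, so equal ciphertext blocks imply equal plaintext blocks.
C[0] = C[1] = 0xA5, so P[0] = P[1].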